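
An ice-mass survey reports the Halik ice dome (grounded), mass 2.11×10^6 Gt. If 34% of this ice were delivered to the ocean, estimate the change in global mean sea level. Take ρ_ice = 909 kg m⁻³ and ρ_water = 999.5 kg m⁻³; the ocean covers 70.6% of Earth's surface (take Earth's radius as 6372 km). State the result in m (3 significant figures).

Halik: 0.34 × 2.11×10^6 Gt = 7.174×10^17 kg; dividing by ρ_w = 999.5 kg m⁻³ gives 7.178×10^14 m³ of water.
Spread over 3.60×10^14 m² of ocean, Δh = 7.178×10^14 / 3.60×10^14 = 1.99 m.

≈ 1.99 m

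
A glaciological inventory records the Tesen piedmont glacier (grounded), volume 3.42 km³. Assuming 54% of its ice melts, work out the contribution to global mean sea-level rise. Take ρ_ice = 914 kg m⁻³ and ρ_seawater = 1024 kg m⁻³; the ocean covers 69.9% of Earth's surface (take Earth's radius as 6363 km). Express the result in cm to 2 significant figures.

Tesen: 0.54 × 3.42 km³ × (914/1024) = 1.648 km³ of water.
Spread over 3.56×10^14 m² of ocean, Δh = 1.648×10^9 / 3.56×10^14 = 4.64×10^-6 m = 4.6×10^-4 cm.

≈ 4.6×10^-4 cm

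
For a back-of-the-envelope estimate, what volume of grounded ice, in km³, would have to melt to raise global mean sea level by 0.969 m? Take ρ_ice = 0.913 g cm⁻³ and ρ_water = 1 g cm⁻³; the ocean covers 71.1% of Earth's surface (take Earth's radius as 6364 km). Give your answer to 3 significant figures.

≈ 3.84×10^5 km³

Required water volume = Δh × A = 0.969 m × 3.62×10^14 m² = 3.506×10^14 m³ = 3.506×10^5 km³.
Ice volume = water volume × ρ_w/ρ_ice = 3.506×10^5 × 1000/913 = 3.84×10^5 km³.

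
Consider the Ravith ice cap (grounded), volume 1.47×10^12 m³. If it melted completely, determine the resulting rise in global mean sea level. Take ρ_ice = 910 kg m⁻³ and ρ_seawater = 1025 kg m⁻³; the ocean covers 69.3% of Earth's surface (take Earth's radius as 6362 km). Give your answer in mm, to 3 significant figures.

≈ 3.70 mm

Ravith: 1.47×10^12 m³ × (910/1025) = 1.305×10^12 m³ of water.
Spread over 3.52×10^14 m² of ocean, Δh = 1.305×10^12 / 3.52×10^14 = 3.70×10^-3 m = 3.70 mm.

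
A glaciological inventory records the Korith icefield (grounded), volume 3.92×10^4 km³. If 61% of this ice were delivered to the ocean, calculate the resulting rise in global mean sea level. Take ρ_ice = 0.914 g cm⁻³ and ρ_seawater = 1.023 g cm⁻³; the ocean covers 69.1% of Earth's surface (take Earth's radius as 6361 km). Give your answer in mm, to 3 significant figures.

≈ 60.8 mm

Korith: 0.61 × 3.92×10^4 km³ × (914/1023) = 2.136×10^4 km³ of water.
Spread over 3.51×10^14 m² of ocean, Δh = 2.136×10^13 / 3.51×10^14 = 0.0608 m = 60.8 mm.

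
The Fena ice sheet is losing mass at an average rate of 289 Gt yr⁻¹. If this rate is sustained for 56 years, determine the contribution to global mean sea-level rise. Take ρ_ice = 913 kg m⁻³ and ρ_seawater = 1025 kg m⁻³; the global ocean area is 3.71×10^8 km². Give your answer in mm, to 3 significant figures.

Total mass lost = 289 Gt/yr × 56 yr = 1.618×10^4 Gt = 1.618×10^16 kg.
ρ_w = 1025 kg m⁻³, so water volume = 1.618×10^16 / 1025 = 1.579×10^13 m³.
Δh = 1.579×10^13 / 3.71×10^14 = 0.0426 m = 42.6 mm.

≈ 42.6 mm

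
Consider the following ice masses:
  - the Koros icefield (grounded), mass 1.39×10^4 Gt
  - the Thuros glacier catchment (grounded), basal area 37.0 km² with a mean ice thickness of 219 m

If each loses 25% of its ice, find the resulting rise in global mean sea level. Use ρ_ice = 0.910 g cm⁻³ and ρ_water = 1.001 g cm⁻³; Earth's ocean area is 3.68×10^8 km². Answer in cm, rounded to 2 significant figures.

≈ 0.94 cm

Koros: 0.25 × 1.39×10^4 Gt = 3.475×10^15 kg; dividing by ρ_w = 1.001 g cm⁻³ = 1001 kg m⁻³ gives 3.472×10^12 m³ of water.
Thuros: ice volume = 37.0 km² × 219 m = 8.103 km³; 0.25 × 8.103 × (910/1001) = 1.842 km³ of water.
Total added water ≈ 3.473×10^12 m³ over 3.68×10^14 m² → Δh = 9.44×10^-3 m = 0.94 cm.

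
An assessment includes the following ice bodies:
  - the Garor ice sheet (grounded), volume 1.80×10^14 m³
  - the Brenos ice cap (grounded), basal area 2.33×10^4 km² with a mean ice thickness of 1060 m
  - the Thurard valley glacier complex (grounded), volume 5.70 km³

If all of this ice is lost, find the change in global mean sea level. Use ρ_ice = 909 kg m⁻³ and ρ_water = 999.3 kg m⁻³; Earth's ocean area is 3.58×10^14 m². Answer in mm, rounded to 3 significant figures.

≈ 520 mm

Garor: 1.80×10^14 m³ × (909/999.3) = 1.637×10^14 m³ of water.
Brenos: ice volume = 2.33×10^4 km² × 1060 m = 2.470×10^4 km³; 2.470×10^4 × (909/999.3) = 2.247×10^4 km³ of water.
Thurard: 5.70 km³ × (909/999.3) = 5.185 km³ of water.
Total added water ≈ 1.862×10^14 m³ over 3.58×10^14 m² → Δh = 0.520 m = 520 mm.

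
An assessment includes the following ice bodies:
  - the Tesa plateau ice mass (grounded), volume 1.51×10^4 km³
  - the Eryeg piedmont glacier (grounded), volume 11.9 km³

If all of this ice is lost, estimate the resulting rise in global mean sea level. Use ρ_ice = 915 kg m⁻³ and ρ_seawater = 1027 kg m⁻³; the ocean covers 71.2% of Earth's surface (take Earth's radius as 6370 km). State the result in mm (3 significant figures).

Tesa: 1.51×10^4 km³ × (915/1027) = 1.345×10^4 km³ of water.
Eryeg: 11.9 km³ × (915/1027) = 10.60 km³ of water.
Total added water ≈ 1.346×10^13 m³ over 3.63×10^14 m² → Δh = 0.0371 m = 37.1 mm.

≈ 37.1 mm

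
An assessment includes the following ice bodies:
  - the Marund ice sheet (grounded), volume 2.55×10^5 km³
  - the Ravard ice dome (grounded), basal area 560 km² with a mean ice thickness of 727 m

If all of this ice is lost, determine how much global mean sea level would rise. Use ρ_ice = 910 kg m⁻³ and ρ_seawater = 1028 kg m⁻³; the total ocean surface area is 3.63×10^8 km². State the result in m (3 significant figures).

≈ 0.623 m

Marund: 2.55×10^5 km³ × (910/1028) = 2.257×10^5 km³ of water.
Ravard: ice volume = 560 km² × 727 m = 407.1 km³; 407.1 × (910/1028) = 360.4 km³ of water.
Total added water ≈ 2.261×10^14 m³ over 3.63×10^14 m² → Δh = 0.623 m.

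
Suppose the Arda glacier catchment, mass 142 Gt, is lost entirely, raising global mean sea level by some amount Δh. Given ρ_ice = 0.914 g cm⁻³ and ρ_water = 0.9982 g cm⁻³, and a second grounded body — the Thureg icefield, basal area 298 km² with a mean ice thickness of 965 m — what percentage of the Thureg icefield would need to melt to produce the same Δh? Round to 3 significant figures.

≈ 54.0 %

Equal sea-level rise means equal mass of meltwater, i.e. equal mass of ice lost.
Ice mass of Arda: 1.420×10^14 kg; ice mass of Thureg: 2.628×10^14 kg.
Fraction required = 1.420×10^14 / 2.628×10^14 = 0.540 → 54.0 %.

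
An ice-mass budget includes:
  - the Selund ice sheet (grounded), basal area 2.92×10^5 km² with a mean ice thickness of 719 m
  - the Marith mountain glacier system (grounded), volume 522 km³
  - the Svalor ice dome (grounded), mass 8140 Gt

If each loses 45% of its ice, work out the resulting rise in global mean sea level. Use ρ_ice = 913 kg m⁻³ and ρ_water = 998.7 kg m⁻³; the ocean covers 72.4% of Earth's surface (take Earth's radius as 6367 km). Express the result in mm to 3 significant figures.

≈ 245 mm

Selund: ice volume = 2.92×10^5 km² × 719 m = 2.099×10^5 km³; 0.45 × 2.099×10^5 × (913/998.7) = 8.637×10^4 km³ of water.
Marith: 0.45 × 522 km³ × (913/998.7) = 214.7 km³ of water.
Svalor: 0.45 × 8140 Gt = 3.663×10^15 kg; dividing by ρ_w = 998.7 kg m⁻³ gives 3.668×10^12 m³ of water.
Total added water ≈ 9.025×10^13 m³ over 3.69×10^14 m² → Δh = 0.245 m = 245 mm.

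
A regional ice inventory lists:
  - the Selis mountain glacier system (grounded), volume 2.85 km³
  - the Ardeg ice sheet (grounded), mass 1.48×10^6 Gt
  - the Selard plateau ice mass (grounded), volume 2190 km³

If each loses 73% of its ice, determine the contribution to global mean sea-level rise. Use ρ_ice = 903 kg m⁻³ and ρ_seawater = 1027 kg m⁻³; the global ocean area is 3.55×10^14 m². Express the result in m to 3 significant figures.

Selis: 0.73 × 2.85 km³ × (903/1027) = 1.829 km³ of water.
Ardeg: 0.73 × 1.48×10^6 Gt = 1.080×10^18 kg; dividing by ρ_w = 1027 kg m⁻³ gives 1.052×10^15 m³ of water.
Selard: 0.73 × 2190 km³ × (903/1027) = 1406 km³ of water.
Total added water ≈ 1.053×10^15 m³ over 3.55×10^14 m² → Δh = 2.97 m.

≈ 2.97 m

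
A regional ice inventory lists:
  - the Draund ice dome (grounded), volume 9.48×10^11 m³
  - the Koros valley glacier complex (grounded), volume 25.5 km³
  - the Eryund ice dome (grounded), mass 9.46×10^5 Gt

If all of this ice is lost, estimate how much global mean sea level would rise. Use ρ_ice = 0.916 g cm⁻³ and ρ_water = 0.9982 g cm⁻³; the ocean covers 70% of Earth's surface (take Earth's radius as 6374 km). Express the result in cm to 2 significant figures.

≈ 270 cm

Draund: 9.48×10^11 m³ × (916/998.2) = 8.699×10^11 m³ of water.
Koros: 25.5 km³ × (916/998.2) = 23.40 km³ of water.
Eryund: 9.46×10^5 Gt = 9.460×10^17 kg; dividing by ρ_w = 0.9982 g cm⁻³ = 998.2 kg m⁻³ gives 9.477×10^14 m³ of water.
Total added water ≈ 9.486×10^14 m³ over 3.57×10^14 m² → Δh = 2.65 m = 270 cm.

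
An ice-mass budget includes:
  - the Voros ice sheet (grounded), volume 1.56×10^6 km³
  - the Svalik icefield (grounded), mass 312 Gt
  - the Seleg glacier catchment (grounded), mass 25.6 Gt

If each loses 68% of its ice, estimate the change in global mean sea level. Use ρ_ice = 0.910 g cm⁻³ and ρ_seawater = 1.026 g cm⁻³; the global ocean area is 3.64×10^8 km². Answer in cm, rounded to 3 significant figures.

≈ 259 cm

Voros: 0.68 × 1.56×10^6 km³ × (910/1026) = 9.409×10^5 km³ of water.
Svalik: 0.68 × 312 Gt = 2.122×10^14 kg; dividing by ρ_w = 1.026 g cm⁻³ = 1026 kg m⁻³ gives 2.068×10^11 m³ of water.
Seleg: 0.68 × 25.6 Gt = 1.741×10^13 kg; dividing by ρ_w = 1026 kg m⁻³ gives 1.697×10^10 m³ of water.
Total added water ≈ 9.411×10^14 m³ over 3.64×10^14 m² → Δh = 2.59 m = 259 cm.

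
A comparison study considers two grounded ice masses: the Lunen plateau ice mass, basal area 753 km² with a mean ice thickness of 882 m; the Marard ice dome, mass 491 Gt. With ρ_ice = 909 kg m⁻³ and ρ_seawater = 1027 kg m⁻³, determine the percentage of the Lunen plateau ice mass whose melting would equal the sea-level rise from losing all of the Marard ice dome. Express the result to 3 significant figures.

≈ 81.3 %

Equal sea-level rise means equal mass of meltwater, i.e. equal mass of ice lost.
Ice mass of Marard: 4.910×10^14 kg; ice mass of Lunen: 6.037×10^14 kg.
Fraction required = 4.910×10^14 / 6.037×10^14 = 0.813 → 81.3 %.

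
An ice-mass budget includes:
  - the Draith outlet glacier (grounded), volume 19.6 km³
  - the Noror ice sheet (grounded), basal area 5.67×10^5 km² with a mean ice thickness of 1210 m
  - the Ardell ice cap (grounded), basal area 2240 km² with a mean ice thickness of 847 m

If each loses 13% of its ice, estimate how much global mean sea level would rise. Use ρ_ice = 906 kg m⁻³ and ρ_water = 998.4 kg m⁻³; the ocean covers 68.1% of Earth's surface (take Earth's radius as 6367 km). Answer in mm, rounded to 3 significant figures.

≈ 234 mm

Draith: 0.13 × 19.6 km³ × (906/998.4) = 2.312 km³ of water.
Noror: ice volume = 5.67×10^5 km² × 1210 m = 6.861×10^5 km³; 0.13 × 6.861×10^5 × (906/998.4) = 8.093×10^4 km³ of water.
Ardell: ice volume = 2240 km² × 847 m = 1897 km³; 0.13 × 1897 × (906/998.4) = 223.8 km³ of water.
Total added water ≈ 8.116×10^13 m³ over 3.47×10^14 m² → Δh = 0.234 m = 234 mm.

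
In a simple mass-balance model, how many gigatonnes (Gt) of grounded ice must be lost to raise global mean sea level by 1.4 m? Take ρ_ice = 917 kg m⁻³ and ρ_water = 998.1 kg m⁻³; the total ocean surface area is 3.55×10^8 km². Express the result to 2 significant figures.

≈ 5.0×10^5 Gt

Required water volume = Δh × A = 1.4 m × 3.55×10^14 m² = 4.970×10^14 m³.
ρ_w = 998.1 kg m⁻³, so the mass of water = 4.970×10^14 m³ × 998.1 kg m⁻³ = 4.961×10^17 kg = 5.0×10^5 Gt (and the same mass of ice, by conservation).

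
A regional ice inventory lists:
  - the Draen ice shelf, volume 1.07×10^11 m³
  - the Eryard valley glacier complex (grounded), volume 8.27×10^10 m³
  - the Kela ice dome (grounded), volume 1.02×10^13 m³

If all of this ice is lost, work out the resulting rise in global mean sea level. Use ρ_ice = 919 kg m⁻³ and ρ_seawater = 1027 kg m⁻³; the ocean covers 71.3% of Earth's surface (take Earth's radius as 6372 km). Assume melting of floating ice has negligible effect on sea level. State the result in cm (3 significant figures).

The Draen ice shelf is floating and already displaces its own weight of water, so its melt adds essentially nothing to sea level.
Eryard: 8.27×10^10 m³ × (919/1027) = 7.400×10^10 m³ of water.
Kela: 1.02×10^13 m³ × (919/1027) = 9.127×10^12 m³ of water.
Total added water ≈ 9.201×10^12 m³ over 3.64×10^14 m² → Δh = 0.0253 m = 2.53 cm.

≈ 2.53 cm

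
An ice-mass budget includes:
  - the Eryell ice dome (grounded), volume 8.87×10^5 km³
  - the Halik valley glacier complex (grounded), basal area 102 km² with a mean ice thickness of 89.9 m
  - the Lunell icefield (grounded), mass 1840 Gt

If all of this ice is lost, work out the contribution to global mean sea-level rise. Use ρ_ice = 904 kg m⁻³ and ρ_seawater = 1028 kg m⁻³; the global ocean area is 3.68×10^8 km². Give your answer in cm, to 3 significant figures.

Eryell: 8.87×10^5 km³ × (904/1028) = 7.800×10^5 km³ of water.
Halik: ice volume = 102 km² × 89.9 m = 9.170 km³; 9.170 × (904/1028) = 8.064 km³ of water.
Lunell: 1840 Gt = 1.840×10^15 kg; dividing by ρ_w = 1028 kg m⁻³ gives 1.790×10^12 m³ of water.
Total added water ≈ 7.818×10^14 m³ over 3.68×10^14 m² → Δh = 2.12 m = 212 cm.

≈ 212 cm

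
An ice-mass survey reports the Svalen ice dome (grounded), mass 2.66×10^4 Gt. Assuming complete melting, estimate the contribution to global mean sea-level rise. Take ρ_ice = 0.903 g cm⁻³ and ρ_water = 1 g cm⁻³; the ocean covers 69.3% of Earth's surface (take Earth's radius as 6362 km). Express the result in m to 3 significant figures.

≈ 0.0755 m

Svalen: 2.66×10^4 Gt = 2.660×10^16 kg; dividing by ρ_w = 1 g cm⁻³ = 1000 kg m⁻³ gives 2.660×10^13 m³ of water.
Spread over 3.52×10^14 m² of ocean, Δh = 2.660×10^13 / 3.52×10^14 = 0.0755 m.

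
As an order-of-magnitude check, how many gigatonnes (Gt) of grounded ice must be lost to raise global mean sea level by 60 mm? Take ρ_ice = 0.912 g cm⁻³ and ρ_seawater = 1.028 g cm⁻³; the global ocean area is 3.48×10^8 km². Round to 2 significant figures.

≈ 2.1×10^4 Gt

Required water volume = Δh × A = 0.06 m × 3.48×10^14 m² = 2.088×10^13 m³.
ρ_w = 1.028 g cm⁻³ = 1028 kg m⁻³, so the mass of water = 2.088×10^13 m³ × 1028 kg m⁻³ = 2.146×10^16 kg = 2.1×10^4 Gt (and the same mass of ice, by conservation).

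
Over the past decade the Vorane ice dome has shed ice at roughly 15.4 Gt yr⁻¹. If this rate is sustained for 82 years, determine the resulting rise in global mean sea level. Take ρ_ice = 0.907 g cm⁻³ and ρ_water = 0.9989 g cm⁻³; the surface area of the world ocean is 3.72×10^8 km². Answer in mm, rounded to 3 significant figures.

Total mass lost = 15.4 Gt/yr × 82 yr = 1263 Gt = 1.263×10^15 kg.
ρ_w = 0.9989 g cm⁻³ = 998.9 kg m⁻³, so water volume = 1.263×10^15 / 998.9 = 1.264×10^12 m³.
Δh = 1.264×10^12 / 3.72×10^14 = 3.40×10^-3 m = 3.40 mm.

≈ 3.40 mm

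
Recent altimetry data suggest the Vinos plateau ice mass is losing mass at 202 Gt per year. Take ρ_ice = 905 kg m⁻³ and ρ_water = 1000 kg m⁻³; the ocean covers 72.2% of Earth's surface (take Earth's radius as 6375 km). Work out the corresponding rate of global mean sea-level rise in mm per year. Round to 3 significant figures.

≈ 0.548 mm/yr

ρ_w = 1000 kg m⁻³. Annual water volume added = 202 Gt / ρ_w = 2.020×10^14 kg / 1000 kg m⁻³ = 2.020×10^11 m³.
Δh per year = 2.020×10^11 / 3.69×10^14 = 5.48×10^-4 m = 0.548 mm.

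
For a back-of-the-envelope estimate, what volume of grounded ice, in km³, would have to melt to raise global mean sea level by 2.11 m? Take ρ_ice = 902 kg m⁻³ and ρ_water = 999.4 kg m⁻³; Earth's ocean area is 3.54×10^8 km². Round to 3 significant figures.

≈ 8.28×10^5 km³

Required water volume = Δh × A = 2.11 m × 3.54×10^14 m² = 7.469×10^14 m³ = 7.469×10^5 km³.
Ice volume = water volume × ρ_w/ρ_ice = 7.469×10^5 × 999.4/902 = 8.28×10^5 km³.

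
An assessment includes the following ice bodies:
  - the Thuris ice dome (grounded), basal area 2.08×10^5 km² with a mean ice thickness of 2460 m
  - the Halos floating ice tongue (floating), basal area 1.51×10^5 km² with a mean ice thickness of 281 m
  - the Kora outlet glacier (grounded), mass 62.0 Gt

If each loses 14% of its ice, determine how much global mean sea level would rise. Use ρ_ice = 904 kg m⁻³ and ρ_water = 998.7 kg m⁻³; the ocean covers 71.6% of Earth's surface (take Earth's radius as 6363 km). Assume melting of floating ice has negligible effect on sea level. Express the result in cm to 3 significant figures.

≈ 17.8 cm

Thuris: ice volume = 2.08×10^5 km² × 2460 m = 5.117×10^5 km³; 0.14 × 5.117×10^5 × (904/998.7) = 6.484×10^4 km³ of water.
The Halos floating ice tongue is floating and already displaces its own weight of water, so its melt adds essentially nothing to sea level.
Kora: 0.14 × 62.0 Gt = 8.680×10^12 kg; dividing by ρ_w = 998.7 kg m⁻³ gives 8.691×10^9 m³ of water.
Total added water ≈ 6.485×10^13 m³ over 3.64×10^14 m² → Δh = 0.178 m = 17.8 cm.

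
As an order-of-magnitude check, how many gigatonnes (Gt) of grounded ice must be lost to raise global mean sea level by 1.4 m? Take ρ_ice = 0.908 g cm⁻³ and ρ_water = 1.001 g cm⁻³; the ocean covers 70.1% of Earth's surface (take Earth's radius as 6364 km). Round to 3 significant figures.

Required water volume = Δh × A = 1.4 m × 3.57×10^14 m² = 4.995×10^14 m³.
ρ_w = 1.001 g cm⁻³ = 1001 kg m⁻³, so the mass of water = 4.995×10^14 m³ × 1001 kg m⁻³ = 5.000×10^17 kg = 5.00×10^5 Gt (and the same mass of ice, by conservation).

≈ 5.00×10^5 Gt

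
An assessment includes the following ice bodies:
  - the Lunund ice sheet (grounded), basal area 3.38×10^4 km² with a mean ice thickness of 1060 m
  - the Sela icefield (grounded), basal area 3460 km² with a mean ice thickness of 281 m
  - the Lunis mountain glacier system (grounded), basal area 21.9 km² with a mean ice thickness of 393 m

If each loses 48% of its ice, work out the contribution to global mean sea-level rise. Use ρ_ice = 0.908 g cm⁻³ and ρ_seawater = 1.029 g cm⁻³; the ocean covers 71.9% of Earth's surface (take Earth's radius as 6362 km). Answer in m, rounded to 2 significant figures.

≈ 0.043 m

Lunund: ice volume = 3.38×10^4 km² × 1060 m = 3.583×10^4 km³; 0.48 × 3.583×10^4 × (908/1029) = 1.518×10^4 km³ of water.
Sela: ice volume = 3460 km² × 281 m = 972.3 km³; 0.48 × 972.3 × (908/1029) = 411.8 km³ of water.
Lunis: ice volume = 21.9 km² × 393 m = 8.607 km³; 0.48 × 8.607 × (908/1029) = 3.645 km³ of water.
Total added water ≈ 1.559×10^13 m³ over 3.66×10^14 m² → Δh = 0.0426 m.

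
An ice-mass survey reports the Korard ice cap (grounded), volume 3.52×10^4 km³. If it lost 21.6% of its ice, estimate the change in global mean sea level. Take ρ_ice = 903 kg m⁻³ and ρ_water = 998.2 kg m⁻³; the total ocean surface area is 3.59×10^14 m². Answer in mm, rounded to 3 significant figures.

≈ 19.2 mm

Korard: 0.216 × 3.52×10^4 km³ × (903/998.2) = 6878 km³ of water.
Spread over 3.59×10^14 m² of ocean, Δh = 6.878×10^12 / 3.59×10^14 = 0.0192 m = 19.2 mm.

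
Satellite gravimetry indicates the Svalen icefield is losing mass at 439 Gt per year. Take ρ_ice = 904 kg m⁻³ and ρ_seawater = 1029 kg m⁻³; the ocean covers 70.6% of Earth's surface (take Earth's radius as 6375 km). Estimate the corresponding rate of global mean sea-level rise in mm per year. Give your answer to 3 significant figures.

ρ_w = 1029 kg m⁻³. Annual water volume added = 439 Gt / ρ_w = 4.390×10^14 kg / 1029 kg m⁻³ = 4.266×10^11 m³.
Δh per year = 4.266×10^11 / 3.61×10^14 = 1.18×10^-3 m = 1.18 mm.

≈ 1.18 mm/yr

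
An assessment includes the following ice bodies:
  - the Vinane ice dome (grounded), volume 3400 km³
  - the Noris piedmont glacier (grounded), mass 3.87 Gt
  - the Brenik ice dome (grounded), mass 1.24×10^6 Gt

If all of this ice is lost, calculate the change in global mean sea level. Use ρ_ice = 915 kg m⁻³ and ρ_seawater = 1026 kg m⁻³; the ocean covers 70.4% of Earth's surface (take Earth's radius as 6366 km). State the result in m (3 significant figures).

≈ 3.38 m

Vinane: 3400 km³ × (915/1026) = 3032 km³ of water.
Noris: 3.87 Gt = 3.870×10^12 kg; dividing by ρ_w = 1026 kg m⁻³ gives 3.772×10^9 m³ of water.
Brenik: 1.24×10^6 Gt = 1.240×10^18 kg; dividing by ρ_w = 1026 kg m⁻³ gives 1.209×10^15 m³ of water.
Total added water ≈ 1.212×10^15 m³ over 3.59×10^14 m² → Δh = 3.38 m.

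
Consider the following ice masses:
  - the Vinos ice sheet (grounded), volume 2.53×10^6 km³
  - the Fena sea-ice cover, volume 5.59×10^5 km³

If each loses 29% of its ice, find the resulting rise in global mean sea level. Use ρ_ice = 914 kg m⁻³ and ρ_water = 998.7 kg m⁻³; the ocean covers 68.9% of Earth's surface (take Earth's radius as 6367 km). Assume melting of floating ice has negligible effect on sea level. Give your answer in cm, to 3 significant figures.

Vinos: 0.29 × 2.53×10^6 km³ × (914/998.7) = 6.715×10^5 km³ of water.
The Fena sea-ice cover is floating and already displaces its own weight of water, so its melt adds essentially nothing to sea level.
Total added water ≈ 6.715×10^14 m³ over 3.51×10^14 m² → Δh = 1.91 m = 191 cm.

≈ 191 cm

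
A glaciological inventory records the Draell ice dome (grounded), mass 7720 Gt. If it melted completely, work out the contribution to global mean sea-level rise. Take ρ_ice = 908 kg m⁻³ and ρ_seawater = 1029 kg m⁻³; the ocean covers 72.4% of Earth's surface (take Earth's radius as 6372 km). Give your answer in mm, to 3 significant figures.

≈ 20.3 mm

Draell: 7720 Gt = 7.720×10^15 kg; dividing by ρ_w = 1029 kg m⁻³ gives 7.502×10^12 m³ of water.
Spread over 3.69×10^14 m² of ocean, Δh = 7.502×10^12 / 3.69×10^14 = 0.0203 m = 20.3 mm.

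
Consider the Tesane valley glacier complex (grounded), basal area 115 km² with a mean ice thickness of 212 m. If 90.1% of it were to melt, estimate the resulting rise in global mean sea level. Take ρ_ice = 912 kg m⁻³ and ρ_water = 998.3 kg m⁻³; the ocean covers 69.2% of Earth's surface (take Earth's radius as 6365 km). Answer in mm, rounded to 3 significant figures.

Tesane: ice volume = 115 km² × 212 m = 24.38 km³; 0.901 × 24.38 × (912/998.3) = 20.07 km³ of water.
Spread over 3.52×10^14 m² of ocean, Δh = 2.007×10^10 / 3.52×10^14 = 5.70×10^-5 m = 0.0570 mm.

≈ 0.0570 mm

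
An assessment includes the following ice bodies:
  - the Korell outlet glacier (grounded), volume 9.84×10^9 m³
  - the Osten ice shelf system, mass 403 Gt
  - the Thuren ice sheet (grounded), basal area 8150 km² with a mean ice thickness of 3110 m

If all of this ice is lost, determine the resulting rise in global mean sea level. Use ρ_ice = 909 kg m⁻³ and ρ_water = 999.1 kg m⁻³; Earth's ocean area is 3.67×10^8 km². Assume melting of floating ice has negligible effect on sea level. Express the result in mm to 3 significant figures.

≈ 62.9 mm

Korell: 9.84×10^9 m³ × (909/999.1) = 8.953×10^9 m³ of water.
The Osten ice shelf system is floating and already displaces its own weight of water, so its melt adds essentially nothing to sea level.
Thuren: ice volume = 8150 km² × 3110 m = 2.535×10^4 km³; 2.535×10^4 × (909/999.1) = 2.306×10^4 km³ of water.
Total added water ≈ 2.307×10^13 m³ over 3.67×10^14 m² → Δh = 0.0629 m = 62.9 mm.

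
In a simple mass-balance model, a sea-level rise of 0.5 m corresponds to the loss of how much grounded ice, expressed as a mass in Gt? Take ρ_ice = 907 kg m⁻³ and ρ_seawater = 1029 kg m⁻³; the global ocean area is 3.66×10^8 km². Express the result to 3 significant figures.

≈ 1.88×10^5 Gt

Required water volume = Δh × A = 0.5 m × 3.66×10^14 m² = 1.830×10^14 m³.
ρ_w = 1029 kg m⁻³, so the mass of water = 1.830×10^14 m³ × 1029 kg m⁻³ = 1.883×10^17 kg = 1.88×10^5 Gt (and the same mass of ice, by conservation).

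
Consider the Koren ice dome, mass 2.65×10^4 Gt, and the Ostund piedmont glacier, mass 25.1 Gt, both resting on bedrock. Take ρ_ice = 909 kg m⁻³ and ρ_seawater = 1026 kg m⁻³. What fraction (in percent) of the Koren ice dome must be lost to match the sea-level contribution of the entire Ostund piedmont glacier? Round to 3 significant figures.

≈ 0.0947 %

Equal sea-level rise means equal mass of meltwater, i.e. equal mass of ice lost.
Ice mass of Ostund: 2.510×10^13 kg; ice mass of Koren: 2.650×10^16 kg.
Fraction required = 2.510×10^13 / 2.650×10^16 = 9.47×10^-4 → 0.0947 %.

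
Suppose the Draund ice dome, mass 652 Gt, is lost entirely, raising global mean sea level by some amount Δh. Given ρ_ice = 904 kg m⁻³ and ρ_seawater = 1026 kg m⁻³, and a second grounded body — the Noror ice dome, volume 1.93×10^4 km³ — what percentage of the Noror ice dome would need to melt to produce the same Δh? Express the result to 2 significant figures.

≈ 3.7 %

Equal sea-level rise means equal mass of meltwater, i.e. equal mass of ice lost.
Ice mass of Draund: 6.520×10^14 kg; ice mass of Noror: 1.745×10^16 kg.
Fraction required = 6.520×10^14 / 1.745×10^16 = 0.0374 → 3.7 %.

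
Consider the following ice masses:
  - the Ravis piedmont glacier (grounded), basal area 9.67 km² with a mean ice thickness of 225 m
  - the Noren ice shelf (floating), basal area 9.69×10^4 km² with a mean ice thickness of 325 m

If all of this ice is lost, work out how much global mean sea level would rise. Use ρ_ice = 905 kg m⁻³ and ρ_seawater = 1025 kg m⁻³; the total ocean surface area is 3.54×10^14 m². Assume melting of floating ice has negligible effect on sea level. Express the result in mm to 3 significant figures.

Ravis: ice volume = 9.67 km² × 225 m = 2.176 km³; 2.176 × (905/1025) = 1.921 km³ of water.
The Noren ice shelf is floating and already displaces its own weight of water, so its melt adds essentially nothing to sea level.
Total added water ≈ 1.921×10^9 m³ over 3.54×10^14 m² → Δh = 5.43×10^-6 m = 5.43×10^-3 mm.

≈ 5.43×10^-3 mm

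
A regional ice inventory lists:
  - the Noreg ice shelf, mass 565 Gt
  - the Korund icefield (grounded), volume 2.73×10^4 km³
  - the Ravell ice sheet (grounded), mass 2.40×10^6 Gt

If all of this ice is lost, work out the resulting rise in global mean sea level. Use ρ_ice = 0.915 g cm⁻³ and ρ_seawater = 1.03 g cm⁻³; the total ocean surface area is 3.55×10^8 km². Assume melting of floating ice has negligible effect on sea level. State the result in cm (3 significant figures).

The Noreg ice shelf is floating and already displaces its own weight of water, so its melt adds essentially nothing to sea level.
Korund: 2.73×10^4 km³ × (915/1030) = 2.425×10^4 km³ of water.
Ravell: 2.40×10^6 Gt = 2.400×10^18 kg; dividing by ρ_w = 1.03 g cm⁻³ = 1030 kg m⁻³ gives 2.330×10^15 m³ of water.
Total added water ≈ 2.354×10^15 m³ over 3.55×10^14 m² → Δh = 6.63 m = 663 cm.

≈ 663 cm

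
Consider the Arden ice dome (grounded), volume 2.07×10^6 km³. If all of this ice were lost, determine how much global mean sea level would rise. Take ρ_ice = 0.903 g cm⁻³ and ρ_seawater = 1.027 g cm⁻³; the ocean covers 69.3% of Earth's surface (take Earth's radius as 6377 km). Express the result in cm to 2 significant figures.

≈ 510 cm

Arden: 2.07×10^6 km³ × (903/1027) = 1.820×10^6 km³ of water.
Spread over 3.54×10^14 m² of ocean, Δh = 1.820×10^15 / 3.54×10^14 = 5.14 m = 510 cm.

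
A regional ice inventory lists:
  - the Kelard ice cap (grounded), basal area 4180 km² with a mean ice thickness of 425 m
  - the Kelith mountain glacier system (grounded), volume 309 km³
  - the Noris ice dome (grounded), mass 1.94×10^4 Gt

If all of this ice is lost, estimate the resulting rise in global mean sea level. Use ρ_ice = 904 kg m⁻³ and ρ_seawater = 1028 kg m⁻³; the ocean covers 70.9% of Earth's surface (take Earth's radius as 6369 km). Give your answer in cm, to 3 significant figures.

Kelard: ice volume = 4180 km² × 425 m = 1776 km³; 1776 × (904/1028) = 1562 km³ of water.
Kelith: 309 km³ × (904/1028) = 271.7 km³ of water.
Noris: 1.94×10^4 Gt = 1.940×10^16 kg; dividing by ρ_w = 1028 kg m⁻³ gives 1.887×10^13 m³ of water.
Total added water ≈ 2.071×10^13 m³ over 3.61×10^14 m² → Δh = 0.0573 m = 5.73 cm.

≈ 5.73 cm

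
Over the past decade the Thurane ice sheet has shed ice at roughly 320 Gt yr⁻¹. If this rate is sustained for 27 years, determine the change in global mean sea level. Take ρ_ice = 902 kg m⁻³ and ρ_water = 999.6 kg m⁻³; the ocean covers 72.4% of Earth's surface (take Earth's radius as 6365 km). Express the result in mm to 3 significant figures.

≈ 23.4 mm

Total mass lost = 320 Gt/yr × 27 yr = 8640 Gt = 8.640×10^15 kg.
ρ_w = 999.6 kg m⁻³, so water volume = 8.640×10^15 / 999.6 = 8.643×10^12 m³.
Δh = 8.643×10^12 / 3.69×10^14 = 0.0234 m = 23.4 mm.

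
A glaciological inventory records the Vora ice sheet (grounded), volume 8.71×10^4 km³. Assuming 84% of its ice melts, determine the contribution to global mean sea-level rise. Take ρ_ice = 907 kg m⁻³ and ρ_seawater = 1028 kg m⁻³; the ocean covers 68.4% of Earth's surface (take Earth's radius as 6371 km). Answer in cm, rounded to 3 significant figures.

Vora: 0.84 × 8.71×10^4 km³ × (907/1028) = 6.455×10^4 km³ of water.
Spread over 3.49×10^14 m² of ocean, Δh = 6.455×10^13 / 3.49×10^14 = 0.185 m = 18.5 cm.

≈ 18.5 cm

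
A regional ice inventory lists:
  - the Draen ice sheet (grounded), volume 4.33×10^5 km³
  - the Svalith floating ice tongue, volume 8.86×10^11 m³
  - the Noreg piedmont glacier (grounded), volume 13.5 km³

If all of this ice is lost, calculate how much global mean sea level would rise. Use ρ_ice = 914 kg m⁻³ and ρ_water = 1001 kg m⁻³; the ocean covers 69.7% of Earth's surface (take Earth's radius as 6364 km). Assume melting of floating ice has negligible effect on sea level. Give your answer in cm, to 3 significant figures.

≈ 111 cm

Draen: 4.33×10^5 km³ × (914/1001) = 3.954×10^5 km³ of water.
The Svalith floating ice tongue is floating and already displaces its own weight of water, so its melt adds essentially nothing to sea level.
Noreg: 13.5 km³ × (914/1001) = 12.33 km³ of water.
Total added water ≈ 3.954×10^14 m³ over 3.55×10^14 m² → Δh = 1.11 m = 111 cm.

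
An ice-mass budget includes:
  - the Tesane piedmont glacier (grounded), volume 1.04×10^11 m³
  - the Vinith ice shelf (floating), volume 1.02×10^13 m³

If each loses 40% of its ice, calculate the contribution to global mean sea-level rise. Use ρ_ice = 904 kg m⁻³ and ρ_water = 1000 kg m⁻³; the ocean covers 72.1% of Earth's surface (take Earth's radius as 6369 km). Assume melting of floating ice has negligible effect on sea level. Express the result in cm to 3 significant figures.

≈ 0.0102 cm

Tesane: 0.4 × 1.04×10^11 m³ × (904/1000) = 3.761×10^10 m³ of water.
The Vinith ice shelf is floating and already displaces its own weight of water, so its melt adds essentially nothing to sea level.
Total added water ≈ 3.761×10^10 m³ over 3.68×10^14 m² → Δh = 1.02×10^-4 m = 0.0102 cm.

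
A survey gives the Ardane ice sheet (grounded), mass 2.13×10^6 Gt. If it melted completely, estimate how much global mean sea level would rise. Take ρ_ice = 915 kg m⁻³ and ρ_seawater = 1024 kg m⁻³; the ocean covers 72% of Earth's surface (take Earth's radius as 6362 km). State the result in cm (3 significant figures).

Ardane: 2.13×10^6 Gt = 2.130×10^18 kg; dividing by ρ_w = 1024 kg m⁻³ gives 2.080×10^15 m³ of water.
Spread over 3.66×10^14 m² of ocean, Δh = 2.080×10^15 / 3.66×10^14 = 5.68 m = 568 cm.

≈ 568 cm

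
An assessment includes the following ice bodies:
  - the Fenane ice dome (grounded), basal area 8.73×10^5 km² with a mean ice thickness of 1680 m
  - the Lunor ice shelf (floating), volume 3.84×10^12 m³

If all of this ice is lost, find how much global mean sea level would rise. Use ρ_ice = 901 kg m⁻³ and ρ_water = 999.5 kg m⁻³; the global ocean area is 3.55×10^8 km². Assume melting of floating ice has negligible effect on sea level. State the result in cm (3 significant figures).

≈ 372 cm

Fenane: ice volume = 8.73×10^5 km² × 1680 m = 1.467×10^6 km³; 1.467×10^6 × (901/999.5) = 1.322×10^6 km³ of water.
The Lunor ice shelf is floating and already displaces its own weight of water, so its melt adds essentially nothing to sea level.
Total added water ≈ 1.322×10^15 m³ over 3.55×10^14 m² → Δh = 3.72 m = 372 cm.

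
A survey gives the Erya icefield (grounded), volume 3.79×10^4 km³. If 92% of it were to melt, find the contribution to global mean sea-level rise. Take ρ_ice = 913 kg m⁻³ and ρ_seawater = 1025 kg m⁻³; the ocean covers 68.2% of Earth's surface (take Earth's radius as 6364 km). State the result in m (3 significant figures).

Erya: 0.92 × 3.79×10^4 km³ × (913/1025) = 3.106×10^4 km³ of water.
Spread over 3.47×10^14 m² of ocean, Δh = 3.106×10^13 / 3.47×10^14 = 0.0895 m.

≈ 0.0895 m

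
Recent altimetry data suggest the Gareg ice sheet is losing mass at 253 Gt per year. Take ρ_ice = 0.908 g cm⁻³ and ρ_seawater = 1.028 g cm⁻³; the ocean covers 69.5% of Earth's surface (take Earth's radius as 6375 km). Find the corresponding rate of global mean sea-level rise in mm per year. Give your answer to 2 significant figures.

≈ 0.69 mm/yr

ρ_w = 1.028 g cm⁻³ = 1028 kg m⁻³. Annual water volume added = 253 Gt / ρ_w = 2.530×10^14 kg / 1028 kg m⁻³ = 2.461×10^11 m³.
Δh per year = 2.461×10^11 / 3.55×10^14 = 6.93×10^-4 m = 0.69 mm.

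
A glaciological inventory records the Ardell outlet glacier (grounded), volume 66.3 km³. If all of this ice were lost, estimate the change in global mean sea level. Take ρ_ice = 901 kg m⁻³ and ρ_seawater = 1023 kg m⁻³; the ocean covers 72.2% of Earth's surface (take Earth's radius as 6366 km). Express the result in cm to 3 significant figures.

≈ 0.0159 cm

Ardell: 66.3 km³ × (901/1023) = 58.39 km³ of water.
Spread over 3.68×10^14 m² of ocean, Δh = 5.839×10^10 / 3.68×10^14 = 1.59×10^-4 m = 0.0159 cm.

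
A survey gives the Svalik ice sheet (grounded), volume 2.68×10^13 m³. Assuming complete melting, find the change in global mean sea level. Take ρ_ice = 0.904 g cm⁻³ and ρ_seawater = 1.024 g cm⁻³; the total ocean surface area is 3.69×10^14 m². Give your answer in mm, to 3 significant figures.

≈ 64.1 mm

Svalik: 2.68×10^13 m³ × (904/1024) = 2.366×10^13 m³ of water.
Spread over 3.69×10^14 m² of ocean, Δh = 2.366×10^13 / 3.69×10^14 = 0.0641 m = 64.1 mm.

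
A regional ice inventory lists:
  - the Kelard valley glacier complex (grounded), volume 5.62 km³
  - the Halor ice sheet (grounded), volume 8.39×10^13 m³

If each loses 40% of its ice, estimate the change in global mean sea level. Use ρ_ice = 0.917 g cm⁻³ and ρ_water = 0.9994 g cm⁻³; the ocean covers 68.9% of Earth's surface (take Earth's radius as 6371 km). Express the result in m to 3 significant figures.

Kelard: 0.4 × 5.62 km³ × (917/999.4) = 2.063 km³ of water.
Halor: 0.4 × 8.39×10^13 m³ × (917/999.4) = 3.079×10^13 m³ of water.
Total added water ≈ 3.080×10^13 m³ over 3.51×10^14 m² → Δh = 0.0876 m.

≈ 0.0876 m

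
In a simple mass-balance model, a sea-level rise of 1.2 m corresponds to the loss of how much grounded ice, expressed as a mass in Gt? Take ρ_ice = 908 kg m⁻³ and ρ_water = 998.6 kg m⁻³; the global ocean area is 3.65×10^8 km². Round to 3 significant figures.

Required water volume = Δh × A = 1.2 m × 3.65×10^14 m² = 4.380×10^14 m³.
ρ_w = 998.6 kg m⁻³, so the mass of water = 4.380×10^14 m³ × 998.6 kg m⁻³ = 4.374×10^17 kg = 4.37×10^5 Gt (and the same mass of ice, by conservation).

≈ 4.37×10^5 Gt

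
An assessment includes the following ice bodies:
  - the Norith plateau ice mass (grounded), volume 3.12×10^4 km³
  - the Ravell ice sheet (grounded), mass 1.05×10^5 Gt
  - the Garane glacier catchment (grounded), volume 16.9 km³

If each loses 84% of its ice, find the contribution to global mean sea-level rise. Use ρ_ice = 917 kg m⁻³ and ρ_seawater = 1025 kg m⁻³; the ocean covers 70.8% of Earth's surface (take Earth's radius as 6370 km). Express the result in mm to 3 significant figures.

Norith: 0.84 × 3.12×10^4 km³ × (917/1025) = 2.345×10^4 km³ of water.
Ravell: 0.84 × 1.05×10^5 Gt = 8.820×10^16 kg; dividing by ρ_w = 1025 kg m⁻³ gives 8.605×10^13 m³ of water.
Garane: 0.84 × 16.9 km³ × (917/1025) = 12.70 km³ of water.
Total added water ≈ 1.095×10^14 m³ over 3.61×10^14 m² → Δh = 0.303 m = 303 mm.

≈ 303 mm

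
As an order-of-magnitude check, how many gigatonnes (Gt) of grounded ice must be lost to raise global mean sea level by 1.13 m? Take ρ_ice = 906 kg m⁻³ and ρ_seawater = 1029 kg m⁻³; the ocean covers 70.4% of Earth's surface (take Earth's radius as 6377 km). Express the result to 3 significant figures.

≈ 4.18×10^5 Gt

Required water volume = Δh × A = 1.13 m × 3.60×10^14 m² = 4.065×10^14 m³.
ρ_w = 1029 kg m⁻³, so the mass of water = 4.065×10^14 m³ × 1029 kg m⁻³ = 4.183×10^17 kg = 4.18×10^5 Gt (and the same mass of ice, by conservation).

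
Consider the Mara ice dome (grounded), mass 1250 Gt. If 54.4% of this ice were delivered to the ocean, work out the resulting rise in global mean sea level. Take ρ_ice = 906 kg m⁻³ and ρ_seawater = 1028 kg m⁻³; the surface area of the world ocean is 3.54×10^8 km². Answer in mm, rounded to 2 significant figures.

Mara: 0.544 × 1250 Gt = 6.800×10^14 kg; dividing by ρ_w = 1028 kg m⁻³ gives 6.615×10^11 m³ of water.
Spread over 3.54×10^14 m² of ocean, Δh = 6.615×10^11 / 3.54×10^14 = 1.87×10^-3 m = 1.9 mm.

≈ 1.9 mm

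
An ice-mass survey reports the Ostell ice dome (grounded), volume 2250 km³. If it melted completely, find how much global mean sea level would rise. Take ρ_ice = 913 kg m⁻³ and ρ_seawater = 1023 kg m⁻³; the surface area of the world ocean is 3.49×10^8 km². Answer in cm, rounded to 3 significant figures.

≈ 0.575 cm

Ostell: 2250 km³ × (913/1023) = 2008 km³ of water.
Spread over 3.49×10^14 m² of ocean, Δh = 2.008×10^12 / 3.49×10^14 = 5.75×10^-3 m = 0.575 cm.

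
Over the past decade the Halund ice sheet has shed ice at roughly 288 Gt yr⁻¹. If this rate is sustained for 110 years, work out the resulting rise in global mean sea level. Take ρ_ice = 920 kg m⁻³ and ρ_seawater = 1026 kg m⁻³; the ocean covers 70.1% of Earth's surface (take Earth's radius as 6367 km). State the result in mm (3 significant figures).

Total mass lost = 288 Gt/yr × 110 yr = 3.168×10^4 Gt = 3.168×10^16 kg.
ρ_w = 1026 kg m⁻³, so water volume = 3.168×10^16 / 1026 = 3.088×10^13 m³.
Δh = 3.088×10^13 / 3.57×10^14 = 0.0865 m = 86.5 mm.

≈ 86.5 mm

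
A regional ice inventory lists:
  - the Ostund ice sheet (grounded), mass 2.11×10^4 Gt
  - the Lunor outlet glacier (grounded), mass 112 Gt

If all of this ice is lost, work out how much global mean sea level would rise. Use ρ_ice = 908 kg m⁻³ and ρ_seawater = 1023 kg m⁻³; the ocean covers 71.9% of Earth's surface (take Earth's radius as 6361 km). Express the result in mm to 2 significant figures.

Ostund: 2.11×10^4 Gt = 2.110×10^16 kg; dividing by ρ_w = 1023 kg m⁻³ gives 2.063×10^13 m³ of water.
Lunor: 112 Gt = 1.120×10^14 kg; dividing by ρ_w = 1023 kg m⁻³ gives 1.095×10^11 m³ of water.
Total added water ≈ 2.074×10^13 m³ over 3.66×10^14 m² → Δh = 0.0567 m = 57 mm.

≈ 57 mm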